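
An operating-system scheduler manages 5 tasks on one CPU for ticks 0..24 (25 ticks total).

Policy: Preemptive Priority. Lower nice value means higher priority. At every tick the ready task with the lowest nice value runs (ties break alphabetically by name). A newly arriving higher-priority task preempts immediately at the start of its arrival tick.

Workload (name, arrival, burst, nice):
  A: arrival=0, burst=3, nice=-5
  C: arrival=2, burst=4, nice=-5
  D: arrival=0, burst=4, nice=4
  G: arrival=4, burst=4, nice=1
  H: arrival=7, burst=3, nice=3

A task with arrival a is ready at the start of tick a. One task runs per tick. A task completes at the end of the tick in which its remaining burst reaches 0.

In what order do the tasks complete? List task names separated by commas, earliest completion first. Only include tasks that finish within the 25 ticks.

t=0: ready={A,D} → run A
t=1: ready={A,D} → run A
t=2: ready={A,C,D} → run A
t=3: ready={C,D} → run C
t=4: ready={C,D,G} → run C
t=5: ready={C,D,G} → run C
t=6: ready={C,D,G} → run C
t=7: ready={D,G,H} → run G
t=8: ready={D,G,H} → run G
t=9: ready={D,G,H} → run G
t=10: ready={D,G,H} → run G
t=11: ready={D,H} → run H
t=12: ready={D,H} → run H
t=13: ready={D,H} → run H
t=14: ready={D} → run D
t=15: ready={D} → run D
t=16: ready={D} → run D
t=17: ready={D} → run D
t=18: (idle)
t=19: (idle)
t=20: (idle)
t=21: (idle)
t=22: (idle)
t=23: (idle)
t=24: (idle)

completion order = A, C, G, H, D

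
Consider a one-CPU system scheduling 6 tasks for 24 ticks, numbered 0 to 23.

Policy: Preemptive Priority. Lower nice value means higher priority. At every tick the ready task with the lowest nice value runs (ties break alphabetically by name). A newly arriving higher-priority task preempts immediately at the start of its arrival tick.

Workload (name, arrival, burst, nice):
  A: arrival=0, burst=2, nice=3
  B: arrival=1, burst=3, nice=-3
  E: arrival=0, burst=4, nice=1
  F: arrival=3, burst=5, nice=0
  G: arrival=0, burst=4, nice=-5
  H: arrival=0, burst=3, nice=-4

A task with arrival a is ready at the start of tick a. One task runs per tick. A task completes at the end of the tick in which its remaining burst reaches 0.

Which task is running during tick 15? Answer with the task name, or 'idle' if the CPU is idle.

running at tick 15 = E

t=0: ready={A,E,G,H} → run G
t=1: ready={A,B,E,G,H} → run G
t=2: ready={A,B,E,G,H} → run G
t=3: ready={A,B,E,F,G,H} → run G
t=4: ready={A,B,E,F,H} → run H
t=5: ready={A,B,E,F,H} → run H
t=6: ready={A,B,E,F,H} → run H
t=7: ready={A,B,E,F} → run B
t=8: ready={A,B,E,F} → run B
t=9: ready={A,B,E,F} → run B
t=10: ready={A,E,F} → run F
t=11: ready={A,E,F} → run F
t=12: ready={A,E,F} → run F
t=13: ready={A,E,F} → run F
t=14: ready={A,E,F} → run F
t=15: ready={A,E} → run E
t=16: ready={A,E} → run E
t=17: ready={A,E} → run E
t=18: ready={A,E} → run E
t=19: ready={A} → run A
t=20: ready={A} → run A
t=21: (idle)
t=22: (idle)
t=23: (idle)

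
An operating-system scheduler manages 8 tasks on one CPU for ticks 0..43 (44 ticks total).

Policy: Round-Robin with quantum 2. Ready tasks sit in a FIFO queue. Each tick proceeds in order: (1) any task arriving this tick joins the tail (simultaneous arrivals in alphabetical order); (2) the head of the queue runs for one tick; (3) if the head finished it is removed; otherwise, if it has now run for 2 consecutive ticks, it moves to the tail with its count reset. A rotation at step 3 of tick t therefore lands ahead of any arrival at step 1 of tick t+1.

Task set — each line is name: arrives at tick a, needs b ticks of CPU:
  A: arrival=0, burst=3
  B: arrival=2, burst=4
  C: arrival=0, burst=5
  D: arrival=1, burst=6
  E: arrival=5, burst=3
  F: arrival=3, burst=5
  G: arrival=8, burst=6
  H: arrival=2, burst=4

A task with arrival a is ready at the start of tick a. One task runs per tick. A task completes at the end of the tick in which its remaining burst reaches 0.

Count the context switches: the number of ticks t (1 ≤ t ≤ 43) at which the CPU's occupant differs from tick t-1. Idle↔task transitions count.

context switches = 20

t=0: queue=[A,C] q_used=0 → run A
t=1: queue=[A,C,D] q_used=1 → run A
t=2: queue=[C,D,A,B,H] q_used=0 → run C
t=3: queue=[C,D,A,B,H,F] q_used=1 → run C
t=4: queue=[D,A,B,H,F,C] q_used=0 → run D
t=5: queue=[D,A,B,H,F,C,E] q_used=1 → run D
t=6: queue=[A,B,H,F,C,E,D] q_used=0 → run A
t=7: queue=[B,H,F,C,E,D] q_used=0 → run B
t=8: queue=[B,H,F,C,E,D,G] q_used=1 → run B
t=9: queue=[H,F,C,E,D,G,B] q_used=0 → run H
t=10: queue=[H,F,C,E,D,G,B] q_used=1 → run H
t=11: queue=[F,C,E,D,G,B,H] q_used=0 → run F
t=12: queue=[F,C,E,D,G,B,H] q_used=1 → run F
t=13: queue=[C,E,D,G,B,H,F] q_used=0 → run C
t=14: queue=[C,E,D,G,B,H,F] q_used=1 → run C
t=15: queue=[E,D,G,B,H,F,C] q_used=0 → run E
t=16: queue=[E,D,G,B,H,F,C] q_used=1 → run E
t=17: queue=[D,G,B,H,F,C,E] q_used=0 → run D
t=18: queue=[D,G,B,H,F,C,E] q_used=1 → run D
t=19: queue=[G,B,H,F,C,E,D] q_used=0 → run G
t=20: queue=[G,B,H,F,C,E,D] q_used=1 → run G
t=21: queue=[B,H,F,C,E,D,G] q_used=0 → run B
t=22: queue=[B,H,F,C,E,D,G] q_used=1 → run B
t=23: queue=[H,F,C,E,D,G] q_used=0 → run H
t=24: queue=[H,F,C,E,D,G] q_used=1 → run H
t=25: queue=[F,C,E,D,G] q_used=0 → run F
t=26: queue=[F,C,E,D,G] q_used=1 → run F
t=27: queue=[C,E,D,G,F] q_used=0 → run C
t=28: queue=[E,D,G,F] q_used=0 → run E
t=29: queue=[D,G,F] q_used=0 → run D
t=30: queue=[D,G,F] q_used=1 → run D
t=31: queue=[G,F] q_used=0 → run G
t=32: queue=[G,F] q_used=1 → run G
t=33: queue=[F,G] q_used=0 → run F
t=34: queue=[G] q_used=0 → run G
t=35: queue=[G] q_used=1 → run G
t=36: (idle)
t=37: (idle)
t=38: (idle)
t=39: (idle)
t=40: (idle)
t=41: (idle)
t=42: (idle)
t=43: (idle)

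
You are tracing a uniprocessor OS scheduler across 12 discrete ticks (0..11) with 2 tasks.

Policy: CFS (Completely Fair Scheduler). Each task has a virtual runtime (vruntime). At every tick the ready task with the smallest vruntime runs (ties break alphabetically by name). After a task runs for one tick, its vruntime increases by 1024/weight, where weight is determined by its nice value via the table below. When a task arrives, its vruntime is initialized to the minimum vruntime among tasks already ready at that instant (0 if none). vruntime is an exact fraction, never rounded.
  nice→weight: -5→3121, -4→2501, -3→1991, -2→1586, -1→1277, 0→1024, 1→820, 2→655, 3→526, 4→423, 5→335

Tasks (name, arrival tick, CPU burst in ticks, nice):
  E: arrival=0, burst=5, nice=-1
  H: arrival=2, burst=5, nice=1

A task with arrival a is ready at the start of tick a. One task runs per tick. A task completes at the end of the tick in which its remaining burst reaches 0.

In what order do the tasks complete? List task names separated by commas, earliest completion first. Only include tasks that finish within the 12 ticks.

t=0: vr[E=0] → run E
t=1: vr[E=1024/1277] → run E
t=2: vr[E=2048/1277 H=2048/1277] → run E
t=3: vr[E=3072/1277 H=2048/1277] → run H
t=4: vr[E=3072/1277 H=746752/261785] → run E
t=5: vr[E=4096/1277 H=746752/261785] → run H
t=6: vr[E=4096/1277 H=1073664/261785] → run E
t=7: vr[H=1073664/261785] → run H
t=8: vr[H=1400576/261785] → run H
t=9: vr[H=1727488/261785] → run H
t=10: (idle)
t=11: (idle)

completion order = E, H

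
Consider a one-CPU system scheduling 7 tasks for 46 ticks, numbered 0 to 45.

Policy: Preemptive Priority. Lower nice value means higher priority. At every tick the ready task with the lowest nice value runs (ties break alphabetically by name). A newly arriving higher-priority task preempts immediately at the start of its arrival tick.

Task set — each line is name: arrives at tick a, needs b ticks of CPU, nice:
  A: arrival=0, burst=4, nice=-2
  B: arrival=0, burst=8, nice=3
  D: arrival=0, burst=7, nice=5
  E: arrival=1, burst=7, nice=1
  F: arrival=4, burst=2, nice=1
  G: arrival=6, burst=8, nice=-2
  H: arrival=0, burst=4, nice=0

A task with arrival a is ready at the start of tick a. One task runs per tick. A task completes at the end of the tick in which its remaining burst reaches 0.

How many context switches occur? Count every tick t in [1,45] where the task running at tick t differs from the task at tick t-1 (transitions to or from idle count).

context switches = 8

t=0: ready={A,B,D,H} → run A
t=1: ready={A,B,D,E,H} → run A
t=2: ready={A,B,D,E,H} → run A
t=3: ready={A,B,D,E,H} → run A
t=4: ready={B,D,E,F,H} → run H
t=5: ready={B,D,E,F,H} → run H
t=6: ready={B,D,E,F,G,H} → run G
t=7: ready={B,D,E,F,G,H} → run G
t=8: ready={B,D,E,F,G,H} → run G
t=9: ready={B,D,E,F,G,H} → run G
t=10: ready={B,D,E,F,G,H} → run G
t=11: ready={B,D,E,F,G,H} → run G
t=12: ready={B,D,E,F,G,H} → run G
t=13: ready={B,D,E,F,G,H} → run G
t=14: ready={B,D,E,F,H} → run H
t=15: ready={B,D,E,F,H} → run H
t=16: ready={B,D,E,F} → run E
t=17: ready={B,D,E,F} → run E
t=18: ready={B,D,E,F} → run E
t=19: ready={B,D,E,F} → run E
t=20: ready={B,D,E,F} → run E
t=21: ready={B,D,E,F} → run E
t=22: ready={B,D,E,F} → run E
t=23: ready={B,D,F} → run F
t=24: ready={B,D,F} → run F
t=25: ready={B,D} → run B
t=26: ready={B,D} → run B
t=27: ready={B,D} → run B
t=28: ready={B,D} → run B
t=29: ready={B,D} → run B
t=30: ready={B,D} → run B
t=31: ready={B,D} → run B
t=32: ready={B,D} → run B
t=33: ready={D} → run D
t=34: ready={D} → run D
t=35: ready={D} → run D
t=36: ready={D} → run D
t=37: ready={D} → run D
t=38: ready={D} → run D
t=39: ready={D} → run D
t=40: (idle)
t=41: (idle)
t=42: (idle)
t=43: (idle)
t=44: (idle)
t=45: (idle)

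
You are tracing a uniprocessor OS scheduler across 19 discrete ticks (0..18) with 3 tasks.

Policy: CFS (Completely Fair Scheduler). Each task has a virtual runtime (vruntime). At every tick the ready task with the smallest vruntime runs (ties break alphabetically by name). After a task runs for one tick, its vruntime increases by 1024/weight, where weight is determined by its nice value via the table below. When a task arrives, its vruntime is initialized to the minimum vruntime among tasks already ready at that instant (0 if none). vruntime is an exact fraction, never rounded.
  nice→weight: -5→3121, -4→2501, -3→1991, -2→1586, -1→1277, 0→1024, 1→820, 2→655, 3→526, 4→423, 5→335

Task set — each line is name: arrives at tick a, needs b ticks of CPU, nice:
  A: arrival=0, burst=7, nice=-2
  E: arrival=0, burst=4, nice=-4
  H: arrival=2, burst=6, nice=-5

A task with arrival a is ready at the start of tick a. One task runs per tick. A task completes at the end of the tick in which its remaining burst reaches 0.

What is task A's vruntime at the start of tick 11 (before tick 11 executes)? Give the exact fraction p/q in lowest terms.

t=0: vr[A=0 E=0] → run A
t=1: vr[A=512/793 E=0] → run E
t=2: vr[A=512/793 E=1024/2501 H=1024/2501] → run E
t=3: vr[A=512/793 E=2048/2501 H=1024/2501] → run H
t=4: vr[A=512/793 E=2048/2501 H=5756928/7805621] → run A
t=5: vr[A=1024/793 E=2048/2501 H=5756928/7805621] → run H
t=6: vr[A=1024/793 E=2048/2501 H=8317952/7805621] → run E
t=7: vr[A=1024/793 E=3072/2501 H=8317952/7805621] → run H
t=8: vr[A=1024/793 E=3072/2501 H=10878976/7805621] → run E
t=9: vr[A=1024/793 H=10878976/7805621] → run A
t=10: vr[A=1536/793 H=10878976/7805621] → run H
t=11: vr[A=1536/793 H=13440000/7805621] → run H
t=12: vr[A=1536/793 H=16001024/7805621] → run A
t=13: vr[A=2048/793 H=16001024/7805621] → run H
t=14: vr[A=2048/793] → run A
t=15: vr[A=2560/793] → run A
t=16: vr[A=3072/793] → run A
t=17: (idle)
t=18: (idle)

vruntime(A, start of tick 11) = 1536/793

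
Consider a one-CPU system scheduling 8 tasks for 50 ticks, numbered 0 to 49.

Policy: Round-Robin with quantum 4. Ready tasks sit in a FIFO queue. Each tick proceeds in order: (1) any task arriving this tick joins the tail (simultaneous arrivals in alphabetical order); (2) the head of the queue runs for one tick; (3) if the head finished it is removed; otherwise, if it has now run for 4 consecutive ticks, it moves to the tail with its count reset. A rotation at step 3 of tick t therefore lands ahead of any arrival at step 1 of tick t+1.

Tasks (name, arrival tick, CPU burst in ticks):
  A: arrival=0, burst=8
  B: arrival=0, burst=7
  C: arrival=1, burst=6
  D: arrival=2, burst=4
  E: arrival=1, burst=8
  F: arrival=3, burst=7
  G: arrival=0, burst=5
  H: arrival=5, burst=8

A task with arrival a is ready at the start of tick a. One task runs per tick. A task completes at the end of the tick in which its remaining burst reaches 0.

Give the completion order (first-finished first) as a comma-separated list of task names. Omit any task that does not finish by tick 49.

completion order = D, A, B, G, C, E, F

t=0: queue=[A,B,G] q_used=0 → run A
t=1: queue=[A,B,G,C,E] q_used=1 → run A
t=2: queue=[A,B,G,C,E,D] q_used=2 → run A
t=3: queue=[A,B,G,C,E,D,F] q_used=3 → run A
t=4: queue=[B,G,C,E,D,F,A] q_used=0 → run B
t=5: queue=[B,G,C,E,D,F,A,H] q_used=1 → run B
t=6: queue=[B,G,C,E,D,F,A,H] q_used=2 → run B
t=7: queue=[B,G,C,E,D,F,A,H] q_used=3 → run B
t=8: queue=[G,C,E,D,F,A,H,B] q_used=0 → run G
t=9: queue=[G,C,E,D,F,A,H,B] q_used=1 → run G
t=10: queue=[G,C,E,D,F,A,H,B] q_used=2 → run G
t=11: queue=[G,C,E,D,F,A,H,B] q_used=3 → run G
t=12: queue=[C,E,D,F,A,H,B,G] q_used=0 → run C
t=13: queue=[C,E,D,F,A,H,B,G] q_used=1 → run C
t=14: queue=[C,E,D,F,A,H,B,G] q_used=2 → run C
t=15: queue=[C,E,D,F,A,H,B,G] q_used=3 → run C
t=16: queue=[E,D,F,A,H,B,G,C] q_used=0 → run E
t=17: queue=[E,D,F,A,H,B,G,C] q_used=1 → run E
t=18: queue=[E,D,F,A,H,B,G,C] q_used=2 → run E
t=19: queue=[E,D,F,A,H,B,G,C] q_used=3 → run E
t=20: queue=[D,F,A,H,B,G,C,E] q_used=0 → run D
t=21: queue=[D,F,A,H,B,G,C,E] q_used=1 → run D
t=22: queue=[D,F,A,H,B,G,C,E] q_used=2 → run D
t=23: queue=[D,F,A,H,B,G,C,E] q_used=3 → run D
t=24: queue=[F,A,H,B,G,C,E] q_used=0 → run F
t=25: queue=[F,A,H,B,G,C,E] q_used=1 → run F
t=26: queue=[F,A,H,B,G,C,E] q_used=2 → run F
t=27: queue=[F,A,H,B,G,C,E] q_used=3 → run F
t=28: queue=[A,H,B,G,C,E,F] q_used=0 → run A
t=29: queue=[A,H,B,G,C,E,F] q_used=1 → run A
t=30: queue=[A,H,B,G,C,E,F] q_used=2 → run A
t=31: queue=[A,H,B,G,C,E,F] q_used=3 → run A
t=32: queue=[H,B,G,C,E,F] q_used=0 → run H
t=33: queue=[H,B,G,C,E,F] q_used=1 → run H
t=34: queue=[H,B,G,C,E,F] q_used=2 → run H
t=35: queue=[H,B,G,C,E,F] q_used=3 → run H
t=36: queue=[B,G,C,E,F,H] q_used=0 → run B
t=37: queue=[B,G,C,E,F,H] q_used=1 → run B
t=38: queue=[B,G,C,E,F,H] q_used=2 → run B
t=39: queue=[G,C,E,F,H] q_used=0 → run G
t=40: queue=[C,E,F,H] q_used=0 → run C
t=41: queue=[C,E,F,H] q_used=1 → run C
t=42: queue=[E,F,H] q_used=0 → run E
t=43: queue=[E,F,H] q_used=1 → run E
t=44: queue=[E,F,H] q_used=2 → run E
t=45: queue=[E,F,H] q_used=3 → run E
t=46: queue=[F,H] q_used=0 → run F
t=47: queue=[F,H] q_used=1 → run F
t=48: queue=[F,H] q_used=2 → run F
t=49: queue=[H] q_used=0 → run H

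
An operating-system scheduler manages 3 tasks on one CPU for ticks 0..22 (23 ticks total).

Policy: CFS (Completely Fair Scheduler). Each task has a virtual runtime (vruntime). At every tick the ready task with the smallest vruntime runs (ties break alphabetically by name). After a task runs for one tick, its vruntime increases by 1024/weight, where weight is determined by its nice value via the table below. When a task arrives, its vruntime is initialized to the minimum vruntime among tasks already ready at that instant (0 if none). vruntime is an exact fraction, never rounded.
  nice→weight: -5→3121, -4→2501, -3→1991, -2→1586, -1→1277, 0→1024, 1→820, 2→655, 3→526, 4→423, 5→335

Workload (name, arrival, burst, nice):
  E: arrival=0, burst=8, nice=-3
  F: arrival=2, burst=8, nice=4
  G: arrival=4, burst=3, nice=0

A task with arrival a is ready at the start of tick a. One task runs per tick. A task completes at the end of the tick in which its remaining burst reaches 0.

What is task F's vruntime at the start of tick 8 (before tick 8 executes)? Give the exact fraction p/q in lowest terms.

vruntime(F, start of tick 8) = 2905088/842193

t=0: vr[E=0] → run E
t=1: vr[E=1024/1991] → run E
t=2: vr[E=2048/1991 F=2048/1991] → run E
t=3: vr[E=3072/1991 F=2048/1991] → run F
t=4: vr[E=3072/1991 F=2905088/842193 G=3072/1991] → run E
t=5: vr[E=4096/1991 F=2905088/842193 G=3072/1991] → run G
t=6: vr[E=4096/1991 F=2905088/842193 G=5063/1991] → run E
t=7: vr[E=5120/1991 F=2905088/842193 G=5063/1991] → run G
t=8: vr[E=5120/1991 F=2905088/842193 G=7054/1991] → run E
t=9: vr[E=6144/1991 F=2905088/842193 G=7054/1991] → run E
t=10: vr[E=7168/1991 F=2905088/842193 G=7054/1991] → run F
t=11: vr[E=7168/1991 F=4943872/842193 G=7054/1991] → run G
t=12: vr[E=7168/1991 F=4943872/842193] → run E
t=13: vr[F=4943872/842193] → run F
t=14: vr[F=2327552/280731] → run F
t=15: vr[F=9021440/842193] → run F
t=16: vr[F=11060224/842193] → run F
t=17: vr[F=4366336/280731] → run F
t=18: vr[F=15137792/842193] → run F
t=19: (idle)
t=20: (idle)
t=21: (idle)
t=22: (idle)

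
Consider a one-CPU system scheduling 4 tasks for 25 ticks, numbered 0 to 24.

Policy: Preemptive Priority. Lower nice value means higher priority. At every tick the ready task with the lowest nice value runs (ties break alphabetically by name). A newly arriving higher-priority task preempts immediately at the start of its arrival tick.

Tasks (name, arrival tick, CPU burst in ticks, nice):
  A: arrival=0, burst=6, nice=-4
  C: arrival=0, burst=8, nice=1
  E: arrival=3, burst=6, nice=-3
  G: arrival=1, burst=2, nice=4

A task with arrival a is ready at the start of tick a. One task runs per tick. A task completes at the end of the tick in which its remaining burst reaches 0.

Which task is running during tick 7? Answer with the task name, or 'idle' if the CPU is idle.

running at tick 7 = E

t=0: ready={A,C} → run A
t=1: ready={A,C,G} → run A
t=2: ready={A,C,G} → run A
t=3: ready={A,C,E,G} → run A
t=4: ready={A,C,E,G} → run A
t=5: ready={A,C,E,G} → run A
t=6: ready={C,E,G} → run E
t=7: ready={C,E,G} → run E
t=8: ready={C,E,G} → run E
t=9: ready={C,E,G} → run E
t=10: ready={C,E,G} → run E
t=11: ready={C,E,G} → run E
t=12: ready={C,G} → run C
t=13: ready={C,G} → run C
t=14: ready={C,G} → run C
t=15: ready={C,G} → run C
t=16: ready={C,G} → run C
t=17: ready={C,G} → run C
t=18: ready={C,G} → run C
t=19: ready={C,G} → run C
t=20: ready={G} → run G
t=21: ready={G} → run G
t=22: (idle)
t=23: (idle)
t=24: (idle)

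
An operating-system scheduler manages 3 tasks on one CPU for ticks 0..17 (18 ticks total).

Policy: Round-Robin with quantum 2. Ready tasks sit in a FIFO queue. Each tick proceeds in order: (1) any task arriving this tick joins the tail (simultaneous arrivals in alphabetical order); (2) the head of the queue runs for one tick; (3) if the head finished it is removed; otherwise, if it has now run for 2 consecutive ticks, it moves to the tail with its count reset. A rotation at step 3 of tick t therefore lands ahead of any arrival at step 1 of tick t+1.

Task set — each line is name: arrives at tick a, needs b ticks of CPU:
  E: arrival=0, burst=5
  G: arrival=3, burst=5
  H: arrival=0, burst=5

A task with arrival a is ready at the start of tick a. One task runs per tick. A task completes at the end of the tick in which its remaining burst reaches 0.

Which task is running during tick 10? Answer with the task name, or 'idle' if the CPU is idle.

t=0: queue=[E,H] q_used=0 → run E
t=1: queue=[E,H] q_used=1 → run E
t=2: queue=[H,E] q_used=0 → run H
t=3: queue=[H,E,G] q_used=1 → run H
t=4: queue=[E,G,H] q_used=0 → run E
t=5: queue=[E,G,H] q_used=1 → run E
t=6: queue=[G,H,E] q_used=0 → run G
t=7: queue=[G,H,E] q_used=1 → run G
t=8: queue=[H,E,G] q_used=0 → run H
t=9: queue=[H,E,G] q_used=1 → run H
t=10: queue=[E,G,H] q_used=0 → run E
t=11: queue=[G,H] q_used=0 → run G
t=12: queue=[G,H] q_used=1 → run G
t=13: queue=[H,G] q_used=0 → run H
t=14: queue=[G] q_used=0 → run G
t=15: (idle)
t=16: (idle)
t=17: (idle)

running at tick 10 = E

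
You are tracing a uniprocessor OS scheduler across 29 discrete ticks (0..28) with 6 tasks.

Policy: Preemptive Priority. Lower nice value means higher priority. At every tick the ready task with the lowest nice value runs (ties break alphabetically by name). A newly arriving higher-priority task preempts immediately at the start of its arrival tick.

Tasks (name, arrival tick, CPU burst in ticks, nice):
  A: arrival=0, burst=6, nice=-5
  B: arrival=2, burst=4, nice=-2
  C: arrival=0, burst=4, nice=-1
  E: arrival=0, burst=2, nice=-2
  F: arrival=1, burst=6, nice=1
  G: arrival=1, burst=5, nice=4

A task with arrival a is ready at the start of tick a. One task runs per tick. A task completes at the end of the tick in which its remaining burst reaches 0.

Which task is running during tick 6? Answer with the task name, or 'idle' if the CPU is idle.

running at tick 6 = B

t=0: ready={A,C,E} → run A
t=1: ready={A,C,E,F,G} → run A
t=2: ready={A,B,C,E,F,G} → run A
t=3: ready={A,B,C,E,F,G} → run A
t=4: ready={A,B,C,E,F,G} → run A
t=5: ready={A,B,C,E,F,G} → run A
t=6: ready={B,C,E,F,G} → run B
t=7: ready={B,C,E,F,G} → run B
t=8: ready={B,C,E,F,G} → run B
t=9: ready={B,C,E,F,G} → run B
t=10: ready={C,E,F,G} → run E
t=11: ready={C,E,F,G} → run E
t=12: ready={C,F,G} → run C
t=13: ready={C,F,G} → run C
t=14: ready={C,F,G} → run C
t=15: ready={C,F,G} → run C
t=16: ready={F,G} → run F
t=17: ready={F,G} → run F
t=18: ready={F,G} → run F
t=19: ready={F,G} → run F
t=20: ready={F,G} → run F
t=21: ready={F,G} → run F
t=22: ready={G} → run G
t=23: ready={G} → run G
t=24: ready={G} → run G
t=25: ready={G} → run G
t=26: ready={G} → run G
t=27: (idle)
t=28: (idle)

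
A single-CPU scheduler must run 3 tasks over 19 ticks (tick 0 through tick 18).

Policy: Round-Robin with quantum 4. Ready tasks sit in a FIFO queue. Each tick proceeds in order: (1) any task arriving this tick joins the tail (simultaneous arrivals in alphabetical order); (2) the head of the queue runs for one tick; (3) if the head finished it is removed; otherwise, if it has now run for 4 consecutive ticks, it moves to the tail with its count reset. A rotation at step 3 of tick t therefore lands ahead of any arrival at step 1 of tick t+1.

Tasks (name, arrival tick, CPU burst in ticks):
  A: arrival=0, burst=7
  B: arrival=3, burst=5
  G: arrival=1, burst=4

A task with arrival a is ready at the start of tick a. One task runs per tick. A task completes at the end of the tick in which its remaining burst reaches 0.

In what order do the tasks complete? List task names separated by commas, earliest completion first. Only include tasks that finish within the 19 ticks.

completion order = G, A, B

t=0: queue=[A] q_used=0 → run A
t=1: queue=[A,G] q_used=1 → run A
t=2: queue=[A,G] q_used=2 → run A
t=3: queue=[A,G,B] q_used=3 → run A
t=4: queue=[G,B,A] q_used=0 → run G
t=5: queue=[G,B,A] q_used=1 → run G
t=6: queue=[G,B,A] q_used=2 → run G
t=7: queue=[G,B,A] q_used=3 → run G
t=8: queue=[B,A] q_used=0 → run B
t=9: queue=[B,A] q_used=1 → run B
t=10: queue=[B,A] q_used=2 → run B
t=11: queue=[B,A] q_used=3 → run B
t=12: queue=[A,B] q_used=0 → run A
t=13: queue=[A,B] q_used=1 → run A
t=14: queue=[A,B] q_used=2 → run A
t=15: queue=[B] q_used=0 → run B
t=16: (idle)
t=17: (idle)
t=18: (idle)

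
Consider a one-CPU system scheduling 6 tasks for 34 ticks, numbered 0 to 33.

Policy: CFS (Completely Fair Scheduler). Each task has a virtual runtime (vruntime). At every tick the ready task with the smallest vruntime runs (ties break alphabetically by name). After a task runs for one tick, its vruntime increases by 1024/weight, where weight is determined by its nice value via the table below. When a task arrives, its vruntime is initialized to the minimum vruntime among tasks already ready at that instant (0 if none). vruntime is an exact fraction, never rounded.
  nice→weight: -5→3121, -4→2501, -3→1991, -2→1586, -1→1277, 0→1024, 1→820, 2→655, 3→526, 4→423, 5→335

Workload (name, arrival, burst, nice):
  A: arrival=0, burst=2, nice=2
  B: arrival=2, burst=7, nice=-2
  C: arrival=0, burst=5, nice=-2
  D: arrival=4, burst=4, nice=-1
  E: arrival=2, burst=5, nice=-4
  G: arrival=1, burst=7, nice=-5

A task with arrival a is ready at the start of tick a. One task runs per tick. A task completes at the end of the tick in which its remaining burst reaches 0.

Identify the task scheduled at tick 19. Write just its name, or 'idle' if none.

running at tick 19 = D

t=0: vr[A=0 C=0] → run A
t=1: vr[A=1024/655 C=0 G=0] → run C
t=2: vr[A=1024/655 B=0 C=512/793 E=0 G=0] → run B
t=3: vr[A=1024/655 B=512/793 C=512/793 E=0 G=0] → run E
t=4: vr[A=1024/655 B=512/793 C=512/793 D=0 E=1024/2501 G=0] → run D
t=5: vr[A=1024/655 B=512/793 C=512/793 D=1024/1277 E=1024/2501 G=0] → run G
t=6: vr[A=1024/655 B=512/793 C=512/793 D=1024/1277 E=1024/2501 G=1024/3121] → run G
t=7: vr[A=1024/655 B=512/793 C=512/793 D=1024/1277 E=1024/2501 G=2048/3121] → run E
t=8: vr[A=1024/655 B=512/793 C=512/793 D=1024/1277 E=2048/2501 G=2048/3121] → run B
t=9: vr[A=1024/655 B=1024/793 C=512/793 D=1024/1277 E=2048/2501 G=2048/3121] → run C
t=10: vr[A=1024/655 B=1024/793 C=1024/793 D=1024/1277 E=2048/2501 G=2048/3121] → run G
t=11: vr[A=1024/655 B=1024/793 C=1024/793 D=1024/1277 E=2048/2501 G=3072/3121] → run D
t=12: vr[A=1024/655 B=1024/793 C=1024/793 D=2048/1277 E=2048/2501 G=3072/3121] → run E
t=13: vr[A=1024/655 B=1024/793 C=1024/793 D=2048/1277 E=3072/2501 G=3072/3121] → run G
t=14: vr[A=1024/655 B=1024/793 C=1024/793 D=2048/1277 E=3072/2501 G=4096/3121] → run E
t=15: vr[A=1024/655 B=1024/793 C=1024/793 D=2048/1277 E=4096/2501 G=4096/3121] → run B
t=16: vr[A=1024/655 B=1536/793 C=1024/793 D=2048/1277 E=4096/2501 G=4096/3121] → run C
t=17: vr[A=1024/655 B=1536/793 C=1536/793 D=2048/1277 E=4096/2501 G=4096/3121] → run G
t=18: vr[A=1024/655 B=1536/793 C=1536/793 D=2048/1277 E=4096/2501 G=5120/3121] → run A
t=19: vr[B=1536/793 C=1536/793 D=2048/1277 E=4096/2501 G=5120/3121] → run D
t=20: vr[B=1536/793 C=1536/793 D=3072/1277 E=4096/2501 G=5120/3121] → run E
t=21: vr[B=1536/793 C=1536/793 D=3072/1277 G=5120/3121] → run G
t=22: vr[B=1536/793 C=1536/793 D=3072/1277 G=6144/3121] → run B
t=23: vr[B=2048/793 C=1536/793 D=3072/1277 G=6144/3121] → run C
t=24: vr[B=2048/793 C=2048/793 D=3072/1277 G=6144/3121] → run G
t=25: vr[B=2048/793 C=2048/793 D=3072/1277] → run D
t=26: vr[B=2048/793 C=2048/793] → run B
t=27: vr[B=2560/793 C=2048/793] → run C
t=28: vr[B=2560/793] → run B
t=29: vr[B=3072/793] → run B
t=30: (idle)
t=31: (idle)
t=32: (idle)
t=33: (idle)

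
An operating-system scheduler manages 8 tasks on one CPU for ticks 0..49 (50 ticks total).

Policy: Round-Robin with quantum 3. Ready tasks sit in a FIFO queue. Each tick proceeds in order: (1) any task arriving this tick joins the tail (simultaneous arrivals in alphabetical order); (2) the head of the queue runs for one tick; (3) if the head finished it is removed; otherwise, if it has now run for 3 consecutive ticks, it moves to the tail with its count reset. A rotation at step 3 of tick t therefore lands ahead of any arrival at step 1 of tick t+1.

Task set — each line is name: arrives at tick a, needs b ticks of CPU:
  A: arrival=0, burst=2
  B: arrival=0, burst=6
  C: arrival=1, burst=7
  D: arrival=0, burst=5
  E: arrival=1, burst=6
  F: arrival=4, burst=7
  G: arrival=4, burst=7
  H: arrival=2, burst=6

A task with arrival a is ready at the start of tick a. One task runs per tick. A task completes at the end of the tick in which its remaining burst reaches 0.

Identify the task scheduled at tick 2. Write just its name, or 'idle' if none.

t=0: queue=[A,B,D] q_used=0 → run A
t=1: queue=[A,B,D,C,E] q_used=1 → run A
t=2: queue=[B,D,C,E,H] q_used=0 → run B
t=3: queue=[B,D,C,E,H] q_used=1 → run B
t=4: queue=[B,D,C,E,H,F,G] q_used=2 → run B
t=5: queue=[D,C,E,H,F,G,B] q_used=0 → run D
t=6: queue=[D,C,E,H,F,G,B] q_used=1 → run D
t=7: queue=[D,C,E,H,F,G,B] q_used=2 → run D
t=8: queue=[C,E,H,F,G,B,D] q_used=0 → run C
t=9: queue=[C,E,H,F,G,B,D] q_used=1 → run C
t=10: queue=[C,E,H,F,G,B,D] q_used=2 → run C
t=11: queue=[E,H,F,G,B,D,C] q_used=0 → run E
t=12: queue=[E,H,F,G,B,D,C] q_used=1 → run E
t=13: queue=[E,H,F,G,B,D,C] q_used=2 → run E
t=14: queue=[H,F,G,B,D,C,E] q_used=0 → run H
t=15: queue=[H,F,G,B,D,C,E] q_used=1 → run H
t=16: queue=[H,F,G,B,D,C,E] q_used=2 → run H
t=17: queue=[F,G,B,D,C,E,H] q_used=0 → run F
t=18: queue=[F,G,B,D,C,E,H] q_used=1 → run F
t=19: queue=[F,G,B,D,C,E,H] q_used=2 → run F
t=20: queue=[G,B,D,C,E,H,F] q_used=0 → run G
t=21: queue=[G,B,D,C,E,H,F] q_used=1 → run G
t=22: queue=[G,B,D,C,E,H,F] q_used=2 → run G
t=23: queue=[B,D,C,E,H,F,G] q_used=0 → run B
t=24: queue=[B,D,C,E,H,F,G] q_used=1 → run B
t=25: queue=[B,D,C,E,H,F,G] q_used=2 → run B
t=26: queue=[D,C,E,H,F,G] q_used=0 → run D
t=27: queue=[D,C,E,H,F,G] q_used=1 → run D
t=28: queue=[C,E,H,F,G] q_used=0 → run C
t=29: queue=[C,E,H,F,G] q_used=1 → run C
t=30: queue=[C,E,H,F,G] q_used=2 → run C
t=31: queue=[E,H,F,G,C] q_used=0 → run E
t=32: queue=[E,H,F,G,C] q_used=1 → run E
t=33: queue=[E,H,F,G,C] q_used=2 → run E
t=34: queue=[H,F,G,C] q_used=0 → run H
t=35: queue=[H,F,G,C] q_used=1 → run H
t=36: queue=[H,F,G,C] q_used=2 → run H
t=37: queue=[F,G,C] q_used=0 → run F
t=38: queue=[F,G,C] q_used=1 → run F
t=39: queue=[F,G,C] q_used=2 → run F
t=40: queue=[G,C,F] q_used=0 → run G
t=41: queue=[G,C,F] q_used=1 → run G
t=42: queue=[G,C,F] q_used=2 → run G
t=43: queue=[C,F,G] q_used=0 → run C
t=44: queue=[F,G] q_used=0 → run F
t=45: queue=[G] q_used=0 → run G
t=46: (idle)
t=47: (idle)
t=48: (idle)
t=49: (idle)

running at tick 2 = B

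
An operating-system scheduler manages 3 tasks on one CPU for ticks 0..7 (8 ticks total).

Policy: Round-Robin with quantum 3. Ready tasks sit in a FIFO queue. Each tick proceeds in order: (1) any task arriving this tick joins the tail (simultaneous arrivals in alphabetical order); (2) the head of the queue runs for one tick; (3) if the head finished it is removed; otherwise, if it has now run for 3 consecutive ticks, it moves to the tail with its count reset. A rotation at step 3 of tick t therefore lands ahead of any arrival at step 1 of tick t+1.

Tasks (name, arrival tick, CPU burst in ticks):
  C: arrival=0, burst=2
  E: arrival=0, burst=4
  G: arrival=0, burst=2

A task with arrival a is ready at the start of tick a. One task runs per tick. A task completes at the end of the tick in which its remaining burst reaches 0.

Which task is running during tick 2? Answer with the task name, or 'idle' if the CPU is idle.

t=0: queue=[C,E,G] q_used=0 → run C
t=1: queue=[C,E,G] q_used=1 → run C
t=2: queue=[E,G] q_used=0 → run E
t=3: queue=[E,G] q_used=1 → run E
t=4: queue=[E,G] q_used=2 → run E
t=5: queue=[G,E] q_used=0 → run G
t=6: queue=[G,E] q_used=1 → run G
t=7: queue=[E] q_used=0 → run E

running at tick 2 = E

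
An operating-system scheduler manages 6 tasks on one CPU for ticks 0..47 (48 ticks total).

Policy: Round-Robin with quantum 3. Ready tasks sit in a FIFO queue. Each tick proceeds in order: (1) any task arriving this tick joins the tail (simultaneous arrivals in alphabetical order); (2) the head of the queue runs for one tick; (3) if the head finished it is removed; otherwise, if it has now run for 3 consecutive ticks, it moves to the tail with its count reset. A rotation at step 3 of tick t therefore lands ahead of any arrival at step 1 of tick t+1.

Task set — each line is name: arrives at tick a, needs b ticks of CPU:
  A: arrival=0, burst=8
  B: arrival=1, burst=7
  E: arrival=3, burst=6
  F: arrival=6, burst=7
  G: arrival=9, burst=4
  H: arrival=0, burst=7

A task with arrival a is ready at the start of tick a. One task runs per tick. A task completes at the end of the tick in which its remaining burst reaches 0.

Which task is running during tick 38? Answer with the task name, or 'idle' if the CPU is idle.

t=0: queue=[A,H] q_used=0 → run A
t=1: queue=[A,H,B] q_used=1 → run A
t=2: queue=[A,H,B] q_used=2 → run A
t=3: queue=[H,B,A,E] q_used=0 → run H
t=4: queue=[H,B,A,E] q_used=1 → run H
t=5: queue=[H,B,A,E] q_used=2 → run H
t=6: queue=[B,A,E,H,F] q_used=0 → run B
t=7: queue=[B,A,E,H,F] q_used=1 → run B
t=8: queue=[B,A,E,H,F] q_used=2 → run B
t=9: queue=[A,E,H,F,B,G] q_used=0 → run A
t=10: queue=[A,E,H,F,B,G] q_used=1 → run A
t=11: queue=[A,E,H,F,B,G] q_used=2 → run A
t=12: queue=[E,H,F,B,G,A] q_used=0 → run E
t=13: queue=[E,H,F,B,G,A] q_used=1 → run E
t=14: queue=[E,H,F,B,G,A] q_used=2 → run E
t=15: queue=[H,F,B,G,A,E] q_used=0 → run H
t=16: queue=[H,F,B,G,A,E] q_used=1 → run H
t=17: queue=[H,F,B,G,A,E] q_used=2 → run H
t=18: queue=[F,B,G,A,E,H] q_used=0 → run F
t=19: queue=[F,B,G,A,E,H] q_used=1 → run F
t=20: queue=[F,B,G,A,E,H] q_used=2 → run F
t=21: queue=[B,G,A,E,H,F] q_used=0 → run B
t=22: queue=[B,G,A,E,H,F] q_used=1 → run B
t=23: queue=[B,G,A,E,H,F] q_used=2 → run B
t=24: queue=[G,A,E,H,F,B] q_used=0 → run G
t=25: queue=[G,A,E,H,F,B] q_used=1 → run G
t=26: queue=[G,A,E,H,F,B] q_used=2 → run G
t=27: queue=[A,E,H,F,B,G] q_used=0 → run A
t=28: queue=[A,E,H,F,B,G] q_used=1 → run A
t=29: queue=[E,H,F,B,G] q_used=0 → run E
t=30: queue=[E,H,F,B,G] q_used=1 → run E
t=31: queue=[E,H,F,B,G] q_used=2 → run E
t=32: queue=[H,F,B,G] q_used=0 → run H
t=33: queue=[F,B,G] q_used=0 → run F
t=34: queue=[F,B,G] q_used=1 → run F
t=35: queue=[F,B,G] q_used=2 → run F
t=36: queue=[B,G,F] q_used=0 → run B
t=37: queue=[G,F] q_used=0 → run G
t=38: queue=[F] q_used=0 → run F
t=39: (idle)
t=40: (idle)
t=41: (idle)
t=42: (idle)
t=43: (idle)
t=44: (idle)
t=45: (idle)
t=46: (idle)
t=47: (idle)

running at tick 38 = F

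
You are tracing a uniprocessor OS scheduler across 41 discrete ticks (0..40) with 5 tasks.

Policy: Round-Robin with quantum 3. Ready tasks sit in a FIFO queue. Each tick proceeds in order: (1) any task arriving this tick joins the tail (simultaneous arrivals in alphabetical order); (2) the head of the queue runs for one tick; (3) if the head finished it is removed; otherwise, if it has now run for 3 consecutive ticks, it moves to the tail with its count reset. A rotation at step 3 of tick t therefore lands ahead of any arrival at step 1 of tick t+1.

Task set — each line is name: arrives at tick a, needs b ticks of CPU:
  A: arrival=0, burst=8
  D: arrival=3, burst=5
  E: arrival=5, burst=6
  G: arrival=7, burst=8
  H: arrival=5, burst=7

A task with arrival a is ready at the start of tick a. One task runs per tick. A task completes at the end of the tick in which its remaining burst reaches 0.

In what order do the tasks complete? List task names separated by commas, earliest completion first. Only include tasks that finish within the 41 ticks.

t=0: queue=[A] q_used=0 → run A
t=1: queue=[A] q_used=1 → run A
t=2: queue=[A] q_used=2 → run A
t=3: queue=[A,D] q_used=0 → run A
t=4: queue=[A,D] q_used=1 → run A
t=5: queue=[A,D,E,H] q_used=2 → run A
t=6: queue=[D,E,H,A] q_used=0 → run D
t=7: queue=[D,E,H,A,G] q_used=1 → run D
t=8: queue=[D,E,H,A,G] q_used=2 → run D
t=9: queue=[E,H,A,G,D] q_used=0 → run E
t=10: queue=[E,H,A,G,D] q_used=1 → run E
t=11: queue=[E,H,A,G,D] q_used=2 → run E
t=12: queue=[H,A,G,D,E] q_used=0 → run H
t=13: queue=[H,A,G,D,E] q_used=1 → run H
t=14: queue=[H,A,G,D,E] q_used=2 → run H
t=15: queue=[A,G,D,E,H] q_used=0 → run A
t=16: queue=[A,G,D,E,H] q_used=1 → run A
t=17: queue=[G,D,E,H] q_used=0 → run G
t=18: queue=[G,D,E,H] q_used=1 → run G
t=19: queue=[G,D,E,H] q_used=2 → run G
t=20: queue=[D,E,H,G] q_used=0 → run D
t=21: queue=[D,E,H,G] q_used=1 → run D
t=22: queue=[E,H,G] q_used=0 → run E
t=23: queue=[E,H,G] q_used=1 → run E
t=24: queue=[E,H,G] q_used=2 → run E
t=25: queue=[H,G] q_used=0 → run H
t=26: queue=[H,G] q_used=1 → run H
t=27: queue=[H,G] q_used=2 → run H
t=28: queue=[G,H] q_used=0 → run G
t=29: queue=[G,H] q_used=1 → run G
t=30: queue=[G,H] q_used=2 → run G
t=31: queue=[H,G] q_used=0 → run H
t=32: queue=[G] q_used=0 → run G
t=33: queue=[G] q_used=1 → run G
t=34: (idle)
t=35: (idle)
t=36: (idle)
t=37: (idle)
t=38: (idle)
t=39: (idle)
t=40: (idle)

completion order = A, D, E, H, G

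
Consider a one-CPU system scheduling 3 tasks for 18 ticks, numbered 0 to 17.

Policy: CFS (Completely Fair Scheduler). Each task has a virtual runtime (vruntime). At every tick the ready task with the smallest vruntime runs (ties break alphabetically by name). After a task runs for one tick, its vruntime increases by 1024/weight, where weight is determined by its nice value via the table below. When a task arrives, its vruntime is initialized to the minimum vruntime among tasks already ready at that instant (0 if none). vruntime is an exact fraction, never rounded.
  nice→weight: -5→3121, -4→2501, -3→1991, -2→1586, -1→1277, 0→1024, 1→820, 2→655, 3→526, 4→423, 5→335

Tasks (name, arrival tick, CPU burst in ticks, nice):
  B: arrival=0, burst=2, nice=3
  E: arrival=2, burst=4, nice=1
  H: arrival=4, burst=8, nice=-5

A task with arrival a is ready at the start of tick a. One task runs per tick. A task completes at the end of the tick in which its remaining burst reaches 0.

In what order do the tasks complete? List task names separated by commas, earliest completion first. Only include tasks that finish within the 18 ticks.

completion order = B, E, H

t=0: vr[B=0] → run B
t=1: vr[B=512/263] → run B
t=2: vr[E=0] → run E
t=3: vr[E=256/205] → run E
t=4: vr[E=512/205 H=512/205] → run E
t=5: vr[E=768/205 H=512/205] → run H
t=6: vr[E=768/205 H=1807872/639805] → run H
t=7: vr[E=768/205 H=2017792/639805] → run H
t=8: vr[E=768/205 H=2227712/639805] → run H
t=9: vr[E=768/205 H=2437632/639805] → run E
t=10: vr[H=2437632/639805] → run H
t=11: vr[H=2647552/639805] → run H
t=12: vr[H=2857472/639805] → run H
t=13: vr[H=3067392/639805] → run H
t=14: (idle)
t=15: (idle)
t=16: (idle)
t=17: (idle)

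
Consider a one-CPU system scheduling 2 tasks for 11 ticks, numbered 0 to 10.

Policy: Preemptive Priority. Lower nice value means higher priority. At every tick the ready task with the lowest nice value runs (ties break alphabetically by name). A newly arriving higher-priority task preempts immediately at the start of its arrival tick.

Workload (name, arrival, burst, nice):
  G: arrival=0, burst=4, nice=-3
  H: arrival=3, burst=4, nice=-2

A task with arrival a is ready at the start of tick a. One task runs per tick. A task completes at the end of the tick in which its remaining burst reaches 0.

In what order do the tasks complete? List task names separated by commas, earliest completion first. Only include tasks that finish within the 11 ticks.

completion order = G, H

t=0: ready={G} → run G
t=1: ready={G} → run G
t=2: ready={G} → run G
t=3: ready={G,H} → run G
t=4: ready={H} → run H
t=5: ready={H} → run H
t=6: ready={H} → run H
t=7: ready={H} → run H
t=8: (idle)
t=9: (idle)
t=10: (idle)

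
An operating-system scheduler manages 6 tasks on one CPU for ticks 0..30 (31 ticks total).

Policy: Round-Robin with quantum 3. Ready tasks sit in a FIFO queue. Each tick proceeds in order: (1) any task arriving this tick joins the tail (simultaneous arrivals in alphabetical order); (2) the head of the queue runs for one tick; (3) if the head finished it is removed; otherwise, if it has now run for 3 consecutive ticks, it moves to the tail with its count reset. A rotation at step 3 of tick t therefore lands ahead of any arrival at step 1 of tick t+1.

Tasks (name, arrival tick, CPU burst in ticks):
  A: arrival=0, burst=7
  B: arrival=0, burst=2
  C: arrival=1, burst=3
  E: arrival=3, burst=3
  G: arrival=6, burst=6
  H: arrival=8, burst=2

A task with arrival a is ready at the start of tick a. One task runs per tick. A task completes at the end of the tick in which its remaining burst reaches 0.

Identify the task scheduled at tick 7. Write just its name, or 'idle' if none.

t=0: queue=[A,B] q_used=0 → run A
t=1: queue=[A,B,C] q_used=1 → run A
t=2: queue=[A,B,C] q_used=2 → run A
t=3: queue=[B,C,A,E] q_used=0 → run B
t=4: queue=[B,C,A,E] q_used=1 → run B
t=5: queue=[C,A,E] q_used=0 → run C
t=6: queue=[C,A,E,G] q_used=1 → run C
t=7: queue=[C,A,E,G] q_used=2 → run C
t=8: queue=[A,E,G,H] q_used=0 → run A
t=9: queue=[A,E,G,H] q_used=1 → run A
t=10: queue=[A,E,G,H] q_used=2 → run A
t=11: queue=[E,G,H,A] q_used=0 → run E
t=12: queue=[E,G,H,A] q_used=1 → run E
t=13: queue=[E,G,H,A] q_used=2 → run E
t=14: queue=[G,H,A] q_used=0 → run G
t=15: queue=[G,H,A] q_used=1 → run G
t=16: queue=[G,H,A] q_used=2 → run G
t=17: queue=[H,A,G] q_used=0 → run H
t=18: queue=[H,A,G] q_used=1 → run H
t=19: queue=[A,G] q_used=0 → run A
t=20: queue=[G] q_used=0 → run G
t=21: queue=[G] q_used=1 → run G
t=22: queue=[G] q_used=2 → run G
t=23: (idle)
t=24: (idle)
t=25: (idle)
t=26: (idle)
t=27: (idle)
t=28: (idle)
t=29: (idle)
t=30: (idle)

running at tick 7 = C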